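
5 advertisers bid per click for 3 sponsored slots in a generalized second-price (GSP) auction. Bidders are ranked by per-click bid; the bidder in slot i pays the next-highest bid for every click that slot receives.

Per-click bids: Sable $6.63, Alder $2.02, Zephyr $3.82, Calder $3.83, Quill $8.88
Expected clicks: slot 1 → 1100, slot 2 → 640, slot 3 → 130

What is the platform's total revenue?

Per-click bids in order: $8.88 (Quill) > $6.63 (Sable) > $3.83 (Calder) > $3.82 (Zephyr) > …
Slot 1: Quill pays $6.63 × 1100 = $7293.00
Slot 2: Sable pays $3.83 × 640 = $2451.20
Slot 3: Calder pays $3.82 × 130 = $496.60
Total = $10240.80

Total revenue: $10240.80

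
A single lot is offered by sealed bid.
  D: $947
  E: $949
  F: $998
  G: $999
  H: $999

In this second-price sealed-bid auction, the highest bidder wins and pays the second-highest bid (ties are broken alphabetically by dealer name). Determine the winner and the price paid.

G pays $999

Bids ranked: 999 (G) > 999 (H) > 998 (F) > 949 (E) > 947 (D)
Tie at $999 → G wins by tie-break.
G is highest; pays the second-highest bid, $999.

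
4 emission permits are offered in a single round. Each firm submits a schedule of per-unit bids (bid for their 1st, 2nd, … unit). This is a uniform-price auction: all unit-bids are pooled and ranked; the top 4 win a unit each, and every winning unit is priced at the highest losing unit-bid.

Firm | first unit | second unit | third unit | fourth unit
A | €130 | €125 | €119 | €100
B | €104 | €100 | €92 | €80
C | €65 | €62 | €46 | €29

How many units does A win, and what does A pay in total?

All unit-bids, highest first — top 4: 130 (A-1), 125 (A-2), 119 (A-3), 104 (B-1)
Highest rejected unit-bid = €100.
A wins 3 unit(s) at €100 each.

A: 3 units, pays €300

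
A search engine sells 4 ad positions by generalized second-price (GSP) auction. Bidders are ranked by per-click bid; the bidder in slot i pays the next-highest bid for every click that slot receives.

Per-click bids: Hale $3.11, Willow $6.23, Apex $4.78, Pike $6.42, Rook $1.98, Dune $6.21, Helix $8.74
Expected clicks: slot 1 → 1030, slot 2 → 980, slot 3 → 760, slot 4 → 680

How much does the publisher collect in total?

Total revenue: $20688.00

Per-click bids in order: $8.74 (Helix) > $6.42 (Pike) > $6.23 (Willow) > $6.21 (Dune) > $4.78 (Apex) > …
Slot 1: Helix pays $6.42 × 1030 = $6612.60
Slot 2: Pike pays $6.23 × 980 = $6105.40
Slot 3: Willow pays $6.21 × 760 = $4719.60
Slot 4: Dune pays $4.78 × 680 = $3250.40
Total = $20688.00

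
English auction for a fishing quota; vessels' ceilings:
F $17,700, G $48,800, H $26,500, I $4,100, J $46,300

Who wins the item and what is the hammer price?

Limits in order: 48,800 (G) > 46,300 (J) > 26,500 (H) > 17,700 (F) > 4,100 (I)
Bidding ends when J exits at $46,300; G takes it.

G wins at $46,300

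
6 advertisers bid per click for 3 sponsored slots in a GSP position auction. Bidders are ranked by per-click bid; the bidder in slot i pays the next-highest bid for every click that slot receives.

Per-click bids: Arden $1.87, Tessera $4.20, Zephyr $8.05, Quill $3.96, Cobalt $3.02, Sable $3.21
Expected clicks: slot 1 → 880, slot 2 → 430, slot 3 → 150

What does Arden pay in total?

Arden pays $0.00

Ranked by bid: $8.05 (Zephyr) > $4.20 (Tessera) > $3.96 (Quill) > $3.21 (Sable) > …
Arden ranks below slot 3 → no slot, pays nothing.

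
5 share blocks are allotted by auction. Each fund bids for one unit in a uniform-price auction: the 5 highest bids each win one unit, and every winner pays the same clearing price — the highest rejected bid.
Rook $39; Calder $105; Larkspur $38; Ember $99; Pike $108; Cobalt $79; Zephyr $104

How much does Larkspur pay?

Larkspur pays $0

Ordering the bids: 108 (Pike), 105 (Calder), 104 (Zephyr), 99 (Ember), 79 (Cobalt), 39 (Rook), 38 (Larkspur)
Top 5: Pike, Calder, Zephyr, Ember, Cobalt.
First losing bid is Rook's $39, which sets the uniform price.
Larkspur does not win → pays $0.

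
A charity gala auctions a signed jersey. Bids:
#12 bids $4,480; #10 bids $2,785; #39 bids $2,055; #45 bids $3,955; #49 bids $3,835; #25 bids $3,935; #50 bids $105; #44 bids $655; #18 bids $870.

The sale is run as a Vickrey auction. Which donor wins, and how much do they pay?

Rule: the highest bidder wins and pays the second-highest bid.
Sorting bids: 4,480 (#12) > 3,955 (#45) > 3,935 (#25) > 3,835 (#49) > 2,785 (#10) > 2,055 (#39) > …
#12 is highest; pays the second-highest bid, $3,955.

#12 pays $3,955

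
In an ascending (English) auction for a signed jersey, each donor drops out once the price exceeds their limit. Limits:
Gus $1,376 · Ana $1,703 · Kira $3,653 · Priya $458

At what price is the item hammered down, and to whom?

Sorting limits: 3,653 (Kira) > 1,703 (Ana) > 1,376 (Gus) > 458 (Priya)
Once the price passes $1,703, only Kira is left; the hammer falls at Ana's limit of $1,703.

Kira wins at $1,703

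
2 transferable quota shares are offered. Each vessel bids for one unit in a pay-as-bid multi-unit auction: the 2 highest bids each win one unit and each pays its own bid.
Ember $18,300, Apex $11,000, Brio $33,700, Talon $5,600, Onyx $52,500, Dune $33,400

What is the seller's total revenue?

Bids ranked high→low: 52,500 (Onyx), 33,700 (Brio), 33,400 (Dune), 18,300 (Ember), …
The 2 highest are Onyx, Brio.
Total revenue = 52,500 + 33,700 = $86,200.

Total revenue: $86,200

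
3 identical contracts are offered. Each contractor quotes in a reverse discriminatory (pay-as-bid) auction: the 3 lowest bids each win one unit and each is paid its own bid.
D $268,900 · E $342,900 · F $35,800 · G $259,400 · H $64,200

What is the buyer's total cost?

Sorting: 35,800 (F), 64,200 (H), 259,400 (G), 268,900 (D), 342,900 (E)
The 3 lowest are F, H, G.
Total cost = 35,800 + 64,200 + 259,400 = $359,400.

Total cost: $359,400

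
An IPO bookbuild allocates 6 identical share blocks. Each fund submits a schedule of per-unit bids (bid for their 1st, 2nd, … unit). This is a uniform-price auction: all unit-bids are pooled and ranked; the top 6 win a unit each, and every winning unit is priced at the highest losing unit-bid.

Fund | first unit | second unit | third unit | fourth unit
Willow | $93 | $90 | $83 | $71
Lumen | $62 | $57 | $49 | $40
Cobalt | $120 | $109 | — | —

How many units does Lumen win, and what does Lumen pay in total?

Lumen: 0 units, pays $0

Pooled unit-bids ranked (top 6): 120 (Cobalt-1), 109 (Cobalt-2), 93 (Willow-1), 90 (Willow-2), 83 (Willow-3), 71 (Willow-4)
Highest rejected unit-bid = $62.
Lumen wins 0 unit(s) at $62 each.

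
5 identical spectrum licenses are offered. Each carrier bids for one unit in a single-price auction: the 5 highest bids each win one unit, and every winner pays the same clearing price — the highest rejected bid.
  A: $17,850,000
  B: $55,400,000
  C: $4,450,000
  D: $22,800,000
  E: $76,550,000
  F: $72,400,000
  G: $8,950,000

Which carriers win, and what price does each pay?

E, F, B, D, A; each pays $8,950,000

Bids ranked high→low: 76,550,000 (E), 72,400,000 (F), 55,400,000 (B), 22,800,000 (D), 17,850,000 (A), 8,950,000 (G), 4,450,000 (C)
The 5 highest are E, F, B, D, A.
First losing bid is G's $8,950,000, which sets the uniform price.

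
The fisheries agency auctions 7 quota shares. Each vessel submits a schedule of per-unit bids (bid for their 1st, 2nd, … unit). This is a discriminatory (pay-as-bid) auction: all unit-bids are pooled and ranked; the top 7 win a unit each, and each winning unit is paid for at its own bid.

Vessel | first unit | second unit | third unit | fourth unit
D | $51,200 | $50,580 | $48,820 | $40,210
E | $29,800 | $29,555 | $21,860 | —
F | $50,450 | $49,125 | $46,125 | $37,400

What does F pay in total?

All unit-bids, highest first — top 7: 51,200 (D-1), 50,580 (D-2), 50,450 (F-1), 49,125 (F-2), 48,820 (D-3), 46,125 (F-3), 40,210 (D-4)
Next rejected bid: $37,400 (not a price — pay-as-bid).
F's winning unit-bids: 50,450 + 49,125 + 46,125 = $145,700.

F pays $145,700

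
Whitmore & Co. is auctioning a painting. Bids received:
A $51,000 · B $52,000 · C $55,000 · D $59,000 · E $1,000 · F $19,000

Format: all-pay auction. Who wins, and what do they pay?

Bids ranked: 59,000 (D) > 55,000 (C) > 52,000 (B) > 51,000 (A) > 19,000 (F) > 1,000 (E)
D wins with the top bid; all bids are sunk regardless.

D pays $59,000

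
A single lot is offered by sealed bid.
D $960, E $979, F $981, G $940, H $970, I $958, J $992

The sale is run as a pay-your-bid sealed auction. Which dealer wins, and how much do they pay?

Bids ranked: 992 (J) > 981 (F) > 979 (E) > 970 (H) > 960 (D) > 958 (I) > …
First-price: J pays what they bid, $992.

J pays $992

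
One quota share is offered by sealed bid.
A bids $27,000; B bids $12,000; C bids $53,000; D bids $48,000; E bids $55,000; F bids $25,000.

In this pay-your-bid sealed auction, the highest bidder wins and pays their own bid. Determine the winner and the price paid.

E pays $55,000

Rule: the highest bidder wins and pays their own bid.
Sorting bids: 55,000 (E) > 53,000 (C) > 48,000 (D) > 27,000 (A) > 25,000 (F) > 12,000 (B)
First-price: E pays what they bid, $55,000.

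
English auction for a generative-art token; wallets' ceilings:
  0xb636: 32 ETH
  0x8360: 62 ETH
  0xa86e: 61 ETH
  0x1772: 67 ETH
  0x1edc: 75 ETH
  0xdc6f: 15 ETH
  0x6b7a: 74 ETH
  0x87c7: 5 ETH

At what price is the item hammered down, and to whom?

Sorting limits: 75 (0x1edc) > 74 (0x6b7a) > 67 (0x1772) > 62 (0x8360) > 61 (0xa86e) > 32 (0xb636) > …
Once the price passes 74 ETH, only 0x1edc is left; the hammer falls at 0x6b7a's limit of 74 ETH.

0x1edc wins at 74 ETH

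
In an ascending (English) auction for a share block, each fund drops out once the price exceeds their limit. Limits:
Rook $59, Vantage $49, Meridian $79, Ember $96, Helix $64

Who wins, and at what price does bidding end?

Limits ranked: 96 (Ember) > 79 (Meridian) > 64 (Helix) > 59 (Rook) > 49 (Vantage)
Meridian is the last rival to drop out, at $79; Ember remains and wins at that price.

Ember wins at $79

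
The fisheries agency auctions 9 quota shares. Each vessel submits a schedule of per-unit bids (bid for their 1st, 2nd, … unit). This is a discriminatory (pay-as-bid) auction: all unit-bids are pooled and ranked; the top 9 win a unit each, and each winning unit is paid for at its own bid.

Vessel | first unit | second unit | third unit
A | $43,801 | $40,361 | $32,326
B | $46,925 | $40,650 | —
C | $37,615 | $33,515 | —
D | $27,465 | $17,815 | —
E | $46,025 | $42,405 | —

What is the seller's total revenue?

Total revenue: $363,623

Pooled unit-bids ranked (top 9): 46,925 (B-1), 46,025 (E-1), 43,801 (A-1), 42,405 (E-2), 40,650 (B-2), 40,361 (A-2), 37,615 (C-1), 33,515 (C-2), 32,326 (A-3)
Next rejected bid: $27,465 (not a price — pay-as-bid).
Each winning unit pays its own bid.
Revenue = 46,925 + 46,025 + 43,801 + 42,405 + 40,650 + 40,361 + 37,615 + 33,515 + 32,326 = $363,623.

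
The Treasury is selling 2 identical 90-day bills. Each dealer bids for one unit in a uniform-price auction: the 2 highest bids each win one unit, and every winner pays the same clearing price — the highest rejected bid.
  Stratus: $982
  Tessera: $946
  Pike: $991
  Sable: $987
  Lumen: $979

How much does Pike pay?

Sorting: 991 (Pike), 987 (Sable), 982 (Stratus), 979 (Lumen), …
The 2 highest are Pike, Sable.
First losing bid is Stratus's $982, which sets the uniform price.
Pike wins → pays $982.

Pike pays $982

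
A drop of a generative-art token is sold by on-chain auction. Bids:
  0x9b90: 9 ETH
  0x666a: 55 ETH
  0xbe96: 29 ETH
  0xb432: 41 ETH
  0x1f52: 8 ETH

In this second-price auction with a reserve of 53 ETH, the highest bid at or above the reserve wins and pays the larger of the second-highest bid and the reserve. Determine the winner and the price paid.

0x666a pays 53 ETH

Rule: the highest bid at or above the reserve wins and pays the larger of the second-highest bid and the reserve.
Bids in order: 55 (0x666a) > 41 (0xb432) > 29 (0xbe96) > 9 (0x9b90) > 8 (0x1f52)
Highest eligible bid: 0x666a at 55 ETH.
max(second-highest 41 ETH, reserve 53 ETH) = 53 ETH.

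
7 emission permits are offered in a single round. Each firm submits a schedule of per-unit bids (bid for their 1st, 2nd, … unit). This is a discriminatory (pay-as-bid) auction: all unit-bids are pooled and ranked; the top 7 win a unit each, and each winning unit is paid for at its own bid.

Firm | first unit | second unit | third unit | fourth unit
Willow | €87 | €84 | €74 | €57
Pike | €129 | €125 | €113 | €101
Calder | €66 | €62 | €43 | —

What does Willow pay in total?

Willow pays €245

All unit-bids, highest first — top 7: 129 (Pike-1), 125 (Pike-2), 113 (Pike-3), 101 (Pike-4), 87 (Willow-1), 84 (Willow-2), 74 (Willow-3)
Next rejected bid: €66 (not a price — pay-as-bid).
Willow's winning unit-bids: 87 + 84 + 74 = €245.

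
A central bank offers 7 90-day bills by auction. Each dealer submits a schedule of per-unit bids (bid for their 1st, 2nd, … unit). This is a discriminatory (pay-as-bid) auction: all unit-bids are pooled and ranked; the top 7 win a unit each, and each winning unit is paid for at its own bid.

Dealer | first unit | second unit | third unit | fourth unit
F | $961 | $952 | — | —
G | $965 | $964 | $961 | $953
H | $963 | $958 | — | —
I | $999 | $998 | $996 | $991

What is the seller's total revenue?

Total revenue: $6,876

Pooled unit-bids ranked (top 7): 999 (I-1), 998 (I-2), 996 (I-3), 991 (I-4), 965 (G-1), 964 (G-2), 963 (H-1)
Next rejected bid: $961 (not a price — pay-as-bid).
Each winning unit pays its own bid.
Revenue = 999 + 998 + 996 + 991 + 965 + 964 + 963 = $6,876.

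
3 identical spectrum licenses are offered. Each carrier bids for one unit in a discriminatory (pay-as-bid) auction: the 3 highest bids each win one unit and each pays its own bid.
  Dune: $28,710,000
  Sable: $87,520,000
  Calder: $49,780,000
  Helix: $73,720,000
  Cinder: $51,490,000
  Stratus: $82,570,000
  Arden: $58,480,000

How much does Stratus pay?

Ordering the bids: 87,520,000 (Sable), 82,570,000 (Stratus), 73,720,000 (Helix), 58,480,000 (Arden), 51,490,000 (Cinder), …
Top 3: Sable, Stratus, Helix.
Stratus wins → own bid $82,570,000.

Stratus pays $82,570,000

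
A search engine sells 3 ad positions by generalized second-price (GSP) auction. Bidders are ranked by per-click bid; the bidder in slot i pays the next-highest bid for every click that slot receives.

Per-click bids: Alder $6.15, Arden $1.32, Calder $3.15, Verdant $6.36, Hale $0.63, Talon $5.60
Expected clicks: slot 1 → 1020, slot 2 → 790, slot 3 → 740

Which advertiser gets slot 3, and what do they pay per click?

Talon; $3.15 per click

Sorting advertisers: $6.36 (Verdant) > $6.15 (Alder) > $5.60 (Talon) > $3.15 (Calder) > …
Slot 3 goes to the third-ranked bidder, Talon, who pays the next bid down: $3.15/click.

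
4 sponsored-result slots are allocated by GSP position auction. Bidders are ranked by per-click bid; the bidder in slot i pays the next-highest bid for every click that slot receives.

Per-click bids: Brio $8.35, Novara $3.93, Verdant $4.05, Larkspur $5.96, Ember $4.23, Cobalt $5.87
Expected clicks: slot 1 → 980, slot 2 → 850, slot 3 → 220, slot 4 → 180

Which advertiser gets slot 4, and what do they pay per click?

Ranked by bid: $8.35 (Brio) > $5.96 (Larkspur) > $5.87 (Cobalt) > $4.23 (Ember) > $4.05 (Verdant) > …
Slot 4 goes to the fourth-ranked bidder, Ember, who pays the next bid down: $4.05/click.

Ember; $4.05 per click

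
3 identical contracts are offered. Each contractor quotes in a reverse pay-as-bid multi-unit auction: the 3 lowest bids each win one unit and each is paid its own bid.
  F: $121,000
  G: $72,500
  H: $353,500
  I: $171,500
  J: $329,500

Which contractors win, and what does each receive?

G $72,500, F $121,000, I $171,500

Ordering the bids: 72,500 (G), 121,000 (F), 171,500 (I), 329,500 (J), 353,500 (H)
Lowest 3: G, F, I.
Each winner is paid its own bid: G $72,500, F $121,000, I $171,500.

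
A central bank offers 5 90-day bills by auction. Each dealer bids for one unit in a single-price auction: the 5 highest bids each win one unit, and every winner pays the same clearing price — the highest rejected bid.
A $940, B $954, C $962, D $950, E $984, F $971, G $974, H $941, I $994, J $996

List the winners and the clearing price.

J, I, E, G, F; each pays $962

Sorting: 996 (J), 994 (I), 984 (E), 974 (G), 971 (F), 962 (C), 954 (B), …
Winners (5 units): J, I, E, G, F.
Clearing price = highest rejected bid = $962.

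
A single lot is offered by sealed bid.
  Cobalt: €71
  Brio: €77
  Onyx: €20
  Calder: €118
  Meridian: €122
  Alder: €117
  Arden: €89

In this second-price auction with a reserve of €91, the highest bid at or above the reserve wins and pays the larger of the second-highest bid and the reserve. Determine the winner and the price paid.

Meridian pays €118

Bids in order: 122 (Meridian) > 118 (Calder) > 117 (Alder) > 89 (Arden) > 77 (Brio) > 71 (Cobalt) > …
Highest eligible bid: Meridian at €122.
max(second-highest €118, reserve €91) = €118; the reserve does not bind.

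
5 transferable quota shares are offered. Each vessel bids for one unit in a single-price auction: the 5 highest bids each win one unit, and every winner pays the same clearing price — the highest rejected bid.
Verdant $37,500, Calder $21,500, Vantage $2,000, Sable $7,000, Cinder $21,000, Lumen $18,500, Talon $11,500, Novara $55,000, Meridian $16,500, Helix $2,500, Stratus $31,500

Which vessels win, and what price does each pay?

Novara, Verdant, Stratus, Calder, Cinder; each pays $18,500

Ordering the bids: 55,000 (Novara), 37,500 (Verdant), 31,500 (Stratus), 21,500 (Calder), 21,000 (Cinder), 18,500 (Lumen), 16,500 (Meridian), …
Top 5: Novara, Verdant, Stratus, Calder, Cinder.
Clearing price = highest rejected bid = $18,500.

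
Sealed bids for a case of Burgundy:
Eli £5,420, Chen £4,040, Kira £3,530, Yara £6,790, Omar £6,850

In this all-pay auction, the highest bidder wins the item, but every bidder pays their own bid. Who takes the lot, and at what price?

Omar pays £6,850

Sorting bids: 6,850 (Omar) > 6,790 (Yara) > 5,420 (Eli) > 4,040 (Chen) > 3,530 (Kira)
Omar wins with the top bid; all bids are sunk regardless.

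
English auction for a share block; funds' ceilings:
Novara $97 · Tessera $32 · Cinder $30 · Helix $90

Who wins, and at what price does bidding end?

Novara wins at $90

Rule: the price rises until one bidder remains; the winner pays the price at which the last rival dropped out.
Limits in order: 97 (Novara) > 90 (Helix) > 32 (Tessera) > 30 (Cinder)
Once the price passes $90, only Novara is left; the hammer falls at Helix's limit of $90.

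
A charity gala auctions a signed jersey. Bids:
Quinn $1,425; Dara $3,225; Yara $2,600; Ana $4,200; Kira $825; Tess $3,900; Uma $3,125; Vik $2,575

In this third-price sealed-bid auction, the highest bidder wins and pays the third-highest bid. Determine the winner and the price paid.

Ana pays $3,225

Bids in order: 4,200 (Ana) > 3,900 (Tess) > 3,225 (Dara) > 3,125 (Uma) > 2,600 (Yara) > 2,575 (Vik) > …
Ana wins; payment is bid #3 in the ranking = $3,225.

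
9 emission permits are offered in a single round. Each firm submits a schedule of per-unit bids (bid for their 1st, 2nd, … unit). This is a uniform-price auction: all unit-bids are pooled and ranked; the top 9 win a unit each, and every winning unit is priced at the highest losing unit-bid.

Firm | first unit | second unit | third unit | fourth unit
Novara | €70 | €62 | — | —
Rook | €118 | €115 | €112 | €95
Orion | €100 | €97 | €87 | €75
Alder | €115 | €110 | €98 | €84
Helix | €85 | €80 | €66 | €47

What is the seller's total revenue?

Total revenue: €783

All unit-bids, highest first — top 9: 118 (Rook-1), 115 (Rook-2), 115 (Alder-1), 112 (Rook-3), 110 (Alder-2), 100 (Orion-1), 98 (Alder-3), 97 (Orion-2), 95 (Rook-4)
First bid not allocated: €87.
Allocation: Alder 3, Orion 2, Rook 4. Every unit priced at €87.
Revenue = 9 × 87 = €783.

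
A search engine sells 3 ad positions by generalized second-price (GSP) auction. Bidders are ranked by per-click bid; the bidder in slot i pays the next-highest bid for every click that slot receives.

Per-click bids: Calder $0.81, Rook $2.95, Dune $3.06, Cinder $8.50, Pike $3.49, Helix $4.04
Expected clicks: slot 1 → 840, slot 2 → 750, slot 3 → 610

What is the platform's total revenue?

Total revenue: $7877.70

Ranked by bid: $8.50 (Cinder) > $4.04 (Helix) > $3.49 (Pike) > $3.06 (Dune) > …
Slot 1: Cinder pays $4.04 × 840 = $3393.60
Slot 2: Helix pays $3.49 × 750 = $2617.50
Slot 3: Pike pays $3.06 × 610 = $1866.60
Total = $7877.70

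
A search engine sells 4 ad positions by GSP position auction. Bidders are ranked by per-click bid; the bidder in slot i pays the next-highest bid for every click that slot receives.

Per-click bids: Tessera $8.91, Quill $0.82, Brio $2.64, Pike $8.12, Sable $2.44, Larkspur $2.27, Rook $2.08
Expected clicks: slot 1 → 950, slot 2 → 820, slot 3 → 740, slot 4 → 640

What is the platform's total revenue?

Per-click bids in order: $8.91 (Tessera) > $8.12 (Pike) > $2.64 (Brio) > $2.44 (Sable) > $2.27 (Larkspur) > …
Slot 1: Tessera pays $8.12 × 950 = $7714.00
Slot 2: Pike pays $2.64 × 820 = $2164.80
Slot 3: Brio pays $2.44 × 740 = $1805.60
Slot 4: Sable pays $2.27 × 640 = $1452.80
Total = $13137.20

Total revenue: $13137.20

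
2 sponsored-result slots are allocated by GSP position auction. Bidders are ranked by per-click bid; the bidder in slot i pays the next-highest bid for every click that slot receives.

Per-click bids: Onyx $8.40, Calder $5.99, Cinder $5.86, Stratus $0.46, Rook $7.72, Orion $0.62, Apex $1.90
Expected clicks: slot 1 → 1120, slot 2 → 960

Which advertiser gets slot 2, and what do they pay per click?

Rook; $5.99 per click

Ranked by bid: $8.40 (Onyx) > $7.72 (Rook) > $5.99 (Calder) > …
Slot 2 goes to the second-ranked bidder, Rook, who pays the next bid down: $5.99/click.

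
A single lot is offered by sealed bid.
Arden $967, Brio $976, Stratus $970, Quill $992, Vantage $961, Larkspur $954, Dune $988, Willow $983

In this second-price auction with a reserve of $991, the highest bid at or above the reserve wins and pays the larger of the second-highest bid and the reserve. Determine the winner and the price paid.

Sorting bids: 992 (Quill) > 988 (Dune) > 983 (Willow) > 976 (Brio) > 970 (Stratus) > 967 (Arden) > …
Highest eligible bid: Quill at $992.
Second-highest bid $988 is below the reserve $991, so the reserve binds → payment $991.

Quill pays $991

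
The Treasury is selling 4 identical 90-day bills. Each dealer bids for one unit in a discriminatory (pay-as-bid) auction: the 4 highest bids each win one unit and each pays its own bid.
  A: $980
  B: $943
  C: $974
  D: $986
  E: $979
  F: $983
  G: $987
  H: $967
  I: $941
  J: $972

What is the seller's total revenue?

Bids ranked high→low: 987 (G), 986 (D), 983 (F), 980 (A), 979 (E), 974 (C), …
The 4 highest are G, D, F, A.
Total revenue = 987 + 986 + 983 + 980 = $3,936.

Total revenue: $3,936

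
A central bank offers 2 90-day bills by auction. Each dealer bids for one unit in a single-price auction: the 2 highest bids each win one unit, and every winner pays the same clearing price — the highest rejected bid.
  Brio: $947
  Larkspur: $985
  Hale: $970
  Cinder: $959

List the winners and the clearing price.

Larkspur, Hale; each pays $959

Sorting: 985 (Larkspur), 970 (Hale), 959 (Cinder), 947 (Brio)
Top 2: Larkspur, Hale.
First losing bid is Cinder's $959, which sets the uniform price.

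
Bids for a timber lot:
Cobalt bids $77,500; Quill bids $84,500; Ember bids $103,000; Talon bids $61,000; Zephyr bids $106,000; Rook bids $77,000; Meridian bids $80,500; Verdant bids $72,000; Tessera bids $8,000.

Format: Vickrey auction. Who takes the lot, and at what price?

Zephyr pays $103,000

Vickrey auction: the highest bidder wins and pays the second-highest bid.
Bids ranked: 106,000 (Zephyr) > 103,000 (Ember) > 84,500 (Quill) > 80,500 (Meridian) > 77,500 (Cobalt) > 77,000 (Rook) > …
Zephyr wins with the highest bid; price is set by the runner-up at $103,000.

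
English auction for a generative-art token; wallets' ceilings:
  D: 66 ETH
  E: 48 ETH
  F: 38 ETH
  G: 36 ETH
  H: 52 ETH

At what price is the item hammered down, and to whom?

Sorting limits: 66 (D) > 52 (H) > 48 (E) > 38 (F) > 36 (G)
Once the price passes 52 ETH, only D is left; the hammer falls at H's limit of 52 ETH.

D wins at 52 ETH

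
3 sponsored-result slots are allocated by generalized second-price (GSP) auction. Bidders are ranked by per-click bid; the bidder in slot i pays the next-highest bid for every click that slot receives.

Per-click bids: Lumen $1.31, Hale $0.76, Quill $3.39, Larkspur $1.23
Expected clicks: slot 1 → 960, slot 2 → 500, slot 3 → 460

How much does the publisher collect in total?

Total revenue: $2222.20

Per-click bids in order: $3.39 (Quill) > $1.31 (Lumen) > $1.23 (Larkspur) > $0.76 (Hale)
Slot 1: Quill pays $1.31 × 960 = $1257.60
Slot 2: Lumen pays $1.23 × 500 = $615.00
Slot 3: Larkspur pays $0.76 × 460 = $349.60
Total = $2222.20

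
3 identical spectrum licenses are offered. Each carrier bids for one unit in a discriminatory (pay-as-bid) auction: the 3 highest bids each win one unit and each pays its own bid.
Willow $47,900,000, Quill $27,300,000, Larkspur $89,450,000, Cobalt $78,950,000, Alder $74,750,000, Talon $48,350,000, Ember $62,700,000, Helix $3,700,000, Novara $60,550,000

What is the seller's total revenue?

Ordering the bids: 89,450,000 (Larkspur), 78,950,000 (Cobalt), 74,750,000 (Alder), 62,700,000 (Ember), 60,550,000 (Novara), …
Top 3: Larkspur, Cobalt, Alder.
Total revenue = 89,450,000 + 78,950,000 + 74,750,000 = $243,150,000.

Total revenue: $243,150,000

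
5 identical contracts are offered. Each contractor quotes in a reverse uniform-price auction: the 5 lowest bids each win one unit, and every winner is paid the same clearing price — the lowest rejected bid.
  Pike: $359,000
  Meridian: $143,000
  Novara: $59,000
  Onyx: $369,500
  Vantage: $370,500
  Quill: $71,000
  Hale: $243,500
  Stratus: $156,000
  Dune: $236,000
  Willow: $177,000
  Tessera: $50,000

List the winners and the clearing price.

Sorting: 50,000 (Tessera), 59,000 (Novara), 71,000 (Quill), 143,000 (Meridian), 156,000 (Stratus), 177,000 (Willow), 236,000 (Dune), …
The 5 lowest are Tessera, Novara, Quill, Meridian, Stratus.
First losing bid is Willow's $177,000, which sets the uniform price.

Tessera, Novara, Quill, Meridian, Stratus; each is paid $177,000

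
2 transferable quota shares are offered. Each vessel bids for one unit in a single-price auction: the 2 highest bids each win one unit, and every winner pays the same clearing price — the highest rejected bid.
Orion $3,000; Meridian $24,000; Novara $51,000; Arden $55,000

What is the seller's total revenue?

Bids ranked high→low: 55,000 (Arden), 51,000 (Novara), 24,000 (Meridian), 3,000 (Orion)
The 2 highest are Arden, Novara.
Highest unsuccessful bid: $24,000 → clearing price.
Total revenue = 2 × $24,000 = $48,000.

Total revenue: $48,000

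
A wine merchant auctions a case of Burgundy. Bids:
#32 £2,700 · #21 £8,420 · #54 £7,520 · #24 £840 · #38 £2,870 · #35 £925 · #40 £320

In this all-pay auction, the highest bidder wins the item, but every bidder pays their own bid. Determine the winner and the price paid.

#21 pays £8,420

Rule: the highest bidder wins the item, but every bidder pays their own bid.
Bids in order: 8,420 (#21) > 7,520 (#54) > 2,870 (#38) > 2,700 (#32) > 925 (#35) > 840 (#24) > …
#21 is highest and takes the item; every bidder forfeits their bid.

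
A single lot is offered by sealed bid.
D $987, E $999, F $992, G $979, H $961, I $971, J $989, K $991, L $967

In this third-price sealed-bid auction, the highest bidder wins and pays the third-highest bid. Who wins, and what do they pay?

Rule: the highest bidder wins and pays the third-highest bid.
Sorting bids: 999 (E) > 992 (F) > 991 (K) > 989 (J) > 987 (D) > 979 (G) > …
E wins; payment is bid #3 in the ranking = $991.

E pays $991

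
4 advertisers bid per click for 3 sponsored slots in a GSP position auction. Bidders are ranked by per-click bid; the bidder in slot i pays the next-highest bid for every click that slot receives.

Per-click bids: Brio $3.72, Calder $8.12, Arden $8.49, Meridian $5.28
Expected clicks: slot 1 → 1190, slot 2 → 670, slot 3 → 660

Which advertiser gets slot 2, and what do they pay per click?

Sorting advertisers: $8.49 (Arden) > $8.12 (Calder) > $5.28 (Meridian) > $3.72 (Brio)
Slot 2 goes to the second-ranked bidder, Calder, who pays the next bid down: $5.28/click.

Calder; $5.28 per click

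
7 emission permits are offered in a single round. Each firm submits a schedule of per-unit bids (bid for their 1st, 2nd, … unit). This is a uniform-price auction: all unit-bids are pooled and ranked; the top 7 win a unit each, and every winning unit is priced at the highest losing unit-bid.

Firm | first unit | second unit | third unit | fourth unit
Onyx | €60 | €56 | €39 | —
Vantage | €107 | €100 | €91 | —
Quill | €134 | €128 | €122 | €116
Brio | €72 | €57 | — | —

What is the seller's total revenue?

Total revenue: €504

Merging the schedules and taking the best 7: 134 (Quill-1), 128 (Quill-2), 122 (Quill-3), 116 (Quill-4), 107 (Vantage-1), 100 (Vantage-2), 91 (Vantage-3)
The (k+1)-th unit-bid is €72.
Allocation: Quill 4, Vantage 3. Every unit priced at €72.
Revenue = 7 × 72 = €504.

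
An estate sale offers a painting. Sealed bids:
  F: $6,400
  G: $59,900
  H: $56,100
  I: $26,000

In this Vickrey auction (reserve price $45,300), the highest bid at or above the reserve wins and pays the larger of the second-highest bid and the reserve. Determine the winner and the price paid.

G pays $56,100

Vickrey auction (reserve price $45,300): the highest bid at or above the reserve wins and pays the larger of the second-highest bid and the reserve.
Bids in order: 59,900 (G) > 56,100 (H) > 26,000 (I) > 6,400 (F)
G has the top bid at or above the reserve ($59,900).
Second-highest bid $56,100 exceeds the reserve $45,300 → payment $56,100.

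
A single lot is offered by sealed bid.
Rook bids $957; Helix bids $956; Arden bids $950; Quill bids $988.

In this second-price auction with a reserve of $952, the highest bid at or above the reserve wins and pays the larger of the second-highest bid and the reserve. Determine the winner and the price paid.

Quill pays $957

Sorting bids: 988 (Quill) > 957 (Rook) > 956 (Helix) > 950 (Arden)
Quill has the top bid at or above the reserve ($988).
Second-highest bid $957 exceeds the reserve $952 → payment $957.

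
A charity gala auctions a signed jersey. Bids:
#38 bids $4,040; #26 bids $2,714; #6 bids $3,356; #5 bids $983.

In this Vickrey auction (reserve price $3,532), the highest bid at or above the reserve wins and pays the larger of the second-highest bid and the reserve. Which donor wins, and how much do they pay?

#38 pays $3,532

Sorting bids: 4,040 (#38) > 3,356 (#6) > 2,714 (#26) > 983 (#5)
Highest eligible bid: #38 at $4,040.
Second-highest bid $3,356 is below the reserve $3,532, so the reserve binds → payment $3,532.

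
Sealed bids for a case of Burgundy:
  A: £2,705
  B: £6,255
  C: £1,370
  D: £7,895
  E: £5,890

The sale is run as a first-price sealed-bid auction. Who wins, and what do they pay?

First-price sealed-bid auction: the highest bidder wins and pays their own bid.
Bids in order: 7,895 (D) > 6,255 (B) > 5,890 (E) > 2,705 (A) > 1,370 (C)
D has the highest bid and pays exactly that: £7,895.

D pays £7,895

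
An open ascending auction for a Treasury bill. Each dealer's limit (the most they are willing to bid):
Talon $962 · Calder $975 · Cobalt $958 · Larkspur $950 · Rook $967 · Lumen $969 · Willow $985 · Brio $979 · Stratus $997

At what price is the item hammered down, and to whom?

Stratus wins at $985

Rule: the price rises until one bidder remains; the winner pays the price at which the last rival dropped out.
Sorting limits: 997 (Stratus) > 985 (Willow) > 979 (Brio) > 975 (Calder) > 969 (Lumen) > 967 (Rook) > …
Once the price passes $985, only Stratus is left; the hammer falls at Willow's limit of $985.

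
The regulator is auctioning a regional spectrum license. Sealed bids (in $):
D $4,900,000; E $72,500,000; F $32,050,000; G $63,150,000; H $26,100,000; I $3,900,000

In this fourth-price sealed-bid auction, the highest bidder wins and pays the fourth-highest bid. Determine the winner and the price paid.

E pays $26,100,000

Bids ranked: 72,500,000 (E) > 63,150,000 (G) > 32,050,000 (F) > 26,100,000 (H) > 4,900,000 (D) > 3,900,000 (I)
E is highest; pays the fourth-highest bid, $26,100,000.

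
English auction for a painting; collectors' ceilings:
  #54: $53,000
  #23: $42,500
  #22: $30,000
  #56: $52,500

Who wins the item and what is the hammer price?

Sorting limits: 53,000 (#54) > 52,500 (#56) > 42,500 (#23) > 30,000 (#22)
Once the price passes $52,500, only #54 is left; the hammer falls at #56's limit of $52,500.

#54 wins at $52,500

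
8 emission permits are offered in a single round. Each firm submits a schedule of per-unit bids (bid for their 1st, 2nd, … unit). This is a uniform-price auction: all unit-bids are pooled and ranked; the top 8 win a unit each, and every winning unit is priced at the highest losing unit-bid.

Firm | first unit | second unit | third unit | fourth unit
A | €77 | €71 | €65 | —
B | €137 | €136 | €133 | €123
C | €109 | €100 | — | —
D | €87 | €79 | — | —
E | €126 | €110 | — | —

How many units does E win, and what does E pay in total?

E: 2 units, pays €174

Merging the schedules and taking the best 8: 137 (B-1), 136 (B-2), 133 (B-3), 126 (E-1), 123 (B-4), 110 (E-2), 109 (C-1), 100 (C-2)
The (k+1)-th unit-bid is €87.
E wins 2 unit(s) at €87 each.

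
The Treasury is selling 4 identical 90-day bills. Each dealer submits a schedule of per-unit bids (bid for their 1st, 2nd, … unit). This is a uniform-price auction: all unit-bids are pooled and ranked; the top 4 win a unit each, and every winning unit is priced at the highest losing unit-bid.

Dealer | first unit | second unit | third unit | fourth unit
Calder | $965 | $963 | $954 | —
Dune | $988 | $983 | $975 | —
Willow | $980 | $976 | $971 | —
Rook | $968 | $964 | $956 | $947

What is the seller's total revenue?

Total revenue: $3,900

All unit-bids, highest first — top 4: 988 (Dune-1), 983 (Dune-2), 980 (Willow-1), 976 (Willow-2)
Highest rejected unit-bid = $975.
Allocation: Dune 2, Willow 2. Every unit priced at $975.
Revenue = 4 × 975 = $3,900.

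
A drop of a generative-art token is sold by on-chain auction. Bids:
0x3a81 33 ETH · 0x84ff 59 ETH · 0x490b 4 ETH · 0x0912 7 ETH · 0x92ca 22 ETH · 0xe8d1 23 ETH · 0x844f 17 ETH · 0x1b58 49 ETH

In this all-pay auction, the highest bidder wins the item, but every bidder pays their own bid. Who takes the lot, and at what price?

Bids ranked: 59 (0x84ff) > 49 (0x1b58) > 33 (0x3a81) > 23 (0xe8d1) > 22 (0x92ca) > 17 (0x844f) > …
0x84ff wins with the top bid; all bids are sunk regardless.

0x84ff pays 59 ETH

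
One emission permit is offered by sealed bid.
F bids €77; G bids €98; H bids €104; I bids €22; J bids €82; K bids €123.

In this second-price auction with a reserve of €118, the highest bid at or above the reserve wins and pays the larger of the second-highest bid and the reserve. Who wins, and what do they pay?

Bids ranked: 123 (K) > 104 (H) > 98 (G) > 82 (J) > 77 (F) > 22 (I)
Highest eligible bid: K at €123.
max(second-highest €104, reserve €118) = €118.

K pays €118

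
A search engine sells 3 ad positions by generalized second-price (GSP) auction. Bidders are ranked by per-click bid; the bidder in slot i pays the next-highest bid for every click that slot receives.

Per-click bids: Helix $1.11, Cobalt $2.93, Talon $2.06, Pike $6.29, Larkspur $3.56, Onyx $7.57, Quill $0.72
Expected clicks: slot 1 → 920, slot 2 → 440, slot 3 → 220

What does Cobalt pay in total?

Sorting advertisers: $7.57 (Onyx) > $6.29 (Pike) > $3.56 (Larkspur) > $2.93 (Cobalt) > …
Cobalt ranks below slot 3 → no slot, pays nothing.

Cobalt pays $0.00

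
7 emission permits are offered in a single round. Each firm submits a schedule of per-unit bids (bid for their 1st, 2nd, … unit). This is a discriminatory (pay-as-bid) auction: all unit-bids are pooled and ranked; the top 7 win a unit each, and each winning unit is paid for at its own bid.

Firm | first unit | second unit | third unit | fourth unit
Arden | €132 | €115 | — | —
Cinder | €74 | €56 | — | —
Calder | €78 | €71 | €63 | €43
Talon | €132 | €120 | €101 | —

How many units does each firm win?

All unit-bids, highest first — top 7: 132 (Arden-1), 132 (Talon-1), 120 (Talon-2), 115 (Arden-2), 101 (Talon-3), 78 (Calder-1), 74 (Cinder-1)
Next rejected bid: €71 (not a price — pay-as-bid).
Allocation: Arden 2, Calder 1, Cinder 1, Talon 3.

Arden 2, Calder 1, Cinder 1, Talon 3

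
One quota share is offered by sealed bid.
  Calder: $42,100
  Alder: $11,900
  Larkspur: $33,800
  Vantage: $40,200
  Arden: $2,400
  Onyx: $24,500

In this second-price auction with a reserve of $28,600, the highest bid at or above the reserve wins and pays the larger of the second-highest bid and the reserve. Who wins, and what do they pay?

Sorting bids: 42,100 (Calder) > 40,200 (Vantage) > 33,800 (Larkspur) > 24,500 (Onyx) > 11,900 (Alder) > 2,400 (Arden)
Highest eligible bid: Calder at $42,100.
Second-highest bid $40,200 exceeds the reserve $28,600 → payment $40,200.

Calder pays $40,200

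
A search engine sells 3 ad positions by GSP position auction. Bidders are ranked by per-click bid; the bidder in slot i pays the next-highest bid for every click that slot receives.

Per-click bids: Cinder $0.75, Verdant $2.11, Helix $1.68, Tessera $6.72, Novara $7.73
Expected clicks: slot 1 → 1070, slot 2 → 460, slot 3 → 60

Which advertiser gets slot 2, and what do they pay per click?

Tessera; $2.11 per click

Per-click bids in order: $7.73 (Novara) > $6.72 (Tessera) > $2.11 (Verdant) > $1.68 (Helix) > …
Slot 2 goes to the second-ranked bidder, Tessera, who pays the next bid down: $2.11/click.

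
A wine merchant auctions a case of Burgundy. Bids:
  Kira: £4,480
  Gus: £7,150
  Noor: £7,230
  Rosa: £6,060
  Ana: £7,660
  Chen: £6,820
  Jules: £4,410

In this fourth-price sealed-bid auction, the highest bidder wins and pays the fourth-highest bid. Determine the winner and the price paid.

Ana pays £6,820

Sorting bids: 7,660 (Ana) > 7,230 (Noor) > 7,150 (Gus) > 6,820 (Chen) > 6,060 (Rosa) > 4,480 (Kira) > …
Ana is highest; pays the fourth-highest bid, £6,820.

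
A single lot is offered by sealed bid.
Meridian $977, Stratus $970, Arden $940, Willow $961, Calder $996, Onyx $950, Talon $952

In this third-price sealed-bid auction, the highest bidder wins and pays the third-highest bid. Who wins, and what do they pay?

Bids in order: 996 (Calder) > 977 (Meridian) > 970 (Stratus) > 961 (Willow) > 952 (Talon) > 950 (Onyx) > …
Calder wins; payment is bid #3 in the ranking = $970.

Calder pays $970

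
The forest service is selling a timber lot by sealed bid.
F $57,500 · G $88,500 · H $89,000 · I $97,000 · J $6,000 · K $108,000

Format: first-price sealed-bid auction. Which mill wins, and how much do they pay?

Sorting bids: 108,000 (K) > 97,000 (I) > 89,000 (H) > 88,500 (G) > 57,500 (F) > 6,000 (J)
First-price: K pays what they bid, $108,000.

K pays $108,000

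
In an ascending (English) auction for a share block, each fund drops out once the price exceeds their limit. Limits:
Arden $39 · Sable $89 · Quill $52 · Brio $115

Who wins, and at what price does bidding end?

Brio wins at $89

Sorting limits: 115 (Brio) > 89 (Sable) > 52 (Quill) > 39 (Arden)
Once the price passes $89, only Brio is left; the hammer falls at Sable's limit of $89.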